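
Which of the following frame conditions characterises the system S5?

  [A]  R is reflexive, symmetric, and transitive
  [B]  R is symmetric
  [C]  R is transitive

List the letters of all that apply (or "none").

(A) S5 is sound and complete for exactly this class.
(B) this class determines KB, not S5.
(C) this class determines K4, not S5.

A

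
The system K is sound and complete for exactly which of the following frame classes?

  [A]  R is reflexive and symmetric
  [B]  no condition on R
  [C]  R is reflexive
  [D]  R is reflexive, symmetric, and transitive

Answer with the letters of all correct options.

B

(A) this class determines B (= KTB), not K.
(B) K is sound and complete for exactly this class.
(C) this class determines T (= KT), not K.
(D) this class determines S5, not K.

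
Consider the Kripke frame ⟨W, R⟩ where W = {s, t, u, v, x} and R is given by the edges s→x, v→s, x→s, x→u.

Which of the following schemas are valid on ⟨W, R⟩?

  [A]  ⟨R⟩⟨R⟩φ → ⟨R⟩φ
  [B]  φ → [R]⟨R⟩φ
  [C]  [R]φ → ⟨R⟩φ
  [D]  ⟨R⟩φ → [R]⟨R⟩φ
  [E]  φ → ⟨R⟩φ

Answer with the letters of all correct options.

R is not reflexive: not s R s.
R is not symmetric: v R s but not s R v.
R is not transitive: s R x and x R s but not s R s.
R is not euclidean: x R s and x R u but not s R u.
R is not serial: t has no R-successor.
(A) ⟨R⟩⟨R⟩φ → ⟨R⟩φ is the dual of axiom 4; it is valid on a frame exactly when R is transitive. R is not transitive, so not valid.
(B) φ → [R]⟨R⟩φ (axiom B) characterises the symmetric frames. R is not symmetric — not valid.
(C) [R]φ → ⟨R⟩φ (axiom D) characterises the serial frames. R is not serial — not valid.
(D) ⟨R⟩φ → [R]⟨R⟩φ is axiom 5; it is valid on a frame exactly when R is euclidean. R is not euclidean, so not valid.
(E) the dual of axiom T: valid iff R is reflexive. R is not reflexive — not valid.

none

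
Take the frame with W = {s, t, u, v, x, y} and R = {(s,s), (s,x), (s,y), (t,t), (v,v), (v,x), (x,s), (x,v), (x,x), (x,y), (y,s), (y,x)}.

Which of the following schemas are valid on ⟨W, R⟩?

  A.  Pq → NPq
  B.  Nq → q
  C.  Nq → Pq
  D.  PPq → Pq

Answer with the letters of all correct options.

R is not reflexive: not u R u.
R is not transitive: s R x and x R v but not s R v.
R is not euclidean: x R s and x R v but not s R v.
R is not serial: u has no R-successor.
(A) Pq → NPq (axiom 5) characterises the euclidean frames. R is not euclidean — not valid.
(B) axiom T: valid iff R is reflexive. R is not reflexive — not valid.
(C) Nq → Pq is axiom D, which corresponds to seriality. R is not serial — not valid.
(D) PPq → Pq is the dual of axiom 4, which corresponds to transitivity. R is not transitive — not valid.

none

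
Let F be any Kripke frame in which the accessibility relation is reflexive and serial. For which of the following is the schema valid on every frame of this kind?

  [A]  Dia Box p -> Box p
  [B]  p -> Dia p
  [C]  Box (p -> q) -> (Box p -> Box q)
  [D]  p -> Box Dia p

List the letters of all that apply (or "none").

(A) the dual of axiom 5: valid iff R is euclidean. Such an R need not be euclidean — not valid.
(B) p -> Dia p (the dual of axiom T) characterises the reflexive frames. Every such R is reflexive — valid.
(C) this is just K, valid on every normal frame.
(D) p -> Box Dia p is axiom B, which corresponds to symmetry. Such an R need not be symmetric — not valid.

B, C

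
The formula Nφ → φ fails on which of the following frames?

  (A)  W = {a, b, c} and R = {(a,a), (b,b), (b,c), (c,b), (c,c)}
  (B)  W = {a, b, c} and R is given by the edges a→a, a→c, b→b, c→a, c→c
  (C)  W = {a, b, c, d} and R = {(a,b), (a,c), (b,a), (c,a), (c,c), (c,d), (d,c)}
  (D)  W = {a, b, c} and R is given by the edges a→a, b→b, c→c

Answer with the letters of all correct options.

C

The schema Nφ → φ is axiom T; it is valid on a frame iff R is reflexive.
(A) R is reflexive (each world relates to itself), so the schema is valid here.
(B) R is reflexive (each world relates to itself), so the schema is valid here.
(C) R is not reflexive (not a R a), so the schema fails here.
(D) R is reflexive (each world relates to itself), so the schema is valid here.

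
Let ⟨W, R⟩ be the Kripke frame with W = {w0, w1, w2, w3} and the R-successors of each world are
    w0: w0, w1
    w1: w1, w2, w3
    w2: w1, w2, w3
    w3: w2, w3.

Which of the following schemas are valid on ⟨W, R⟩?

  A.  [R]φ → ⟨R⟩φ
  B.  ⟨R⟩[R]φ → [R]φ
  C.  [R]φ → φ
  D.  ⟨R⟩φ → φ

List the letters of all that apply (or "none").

A, C

R is reflexive: each world relates to itself.
R is not euclidean: w0 R w1 and w0 R w0 but not w1 R w0.
R is serial: every world has an R-successor.
R is not a subset of the identity: w0 R w1 with w0 ≠ w1.
(A) axiom D: valid iff R is serial. R is serial — valid.
(B) the dual of axiom 5: valid iff R is euclidean. R is not euclidean — not valid.
(C) [R]φ → φ is axiom T, which corresponds to reflexivity. R is reflexive — valid.
(D) ⟨R⟩φ → φ (the converse of T) corresponds to R being a subset of the identity. Here R ⊄ identity, so not valid.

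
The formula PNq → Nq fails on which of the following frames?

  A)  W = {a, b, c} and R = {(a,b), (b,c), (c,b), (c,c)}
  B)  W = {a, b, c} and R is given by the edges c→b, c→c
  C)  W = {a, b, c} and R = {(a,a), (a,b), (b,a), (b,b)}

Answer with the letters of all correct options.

A, B

The schema PNq → Nq is the dual of axiom 5; it is valid on a frame iff R is euclidean.
(A) R is not euclidean (a R b and a R b but not b R b), so the schema fails here.
(B) R is not euclidean (c R b and c R c but not b R c), so the schema fails here.
(C) R is euclidean (any two R-successors of the same world are R-related), so the schema is valid here.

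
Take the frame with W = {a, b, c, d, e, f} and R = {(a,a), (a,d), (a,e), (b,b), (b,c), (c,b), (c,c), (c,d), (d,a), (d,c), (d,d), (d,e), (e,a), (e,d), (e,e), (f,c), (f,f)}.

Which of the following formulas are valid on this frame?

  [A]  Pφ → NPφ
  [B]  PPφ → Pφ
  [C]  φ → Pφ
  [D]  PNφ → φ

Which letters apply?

R is reflexive: each world relates to itself.
R is not symmetric: f R c but not c R f.
R is not transitive: a R d and d R c but not a R c.
R is not euclidean: c R b and c R d but not b R d.
(A) Pφ → NPφ is axiom 5, which corresponds to the euclidean property. R is not euclidean — not valid.
(B) PPφ → Pφ is the dual of axiom 4; it is valid on a frame exactly when R is transitive. R is not transitive, so not valid.
(C) the dual of axiom T: valid iff R is reflexive. R is reflexive — valid.
(D) PNφ → φ (the dual of axiom B) characterises the symmetric frames. R is not symmetric — not valid.

C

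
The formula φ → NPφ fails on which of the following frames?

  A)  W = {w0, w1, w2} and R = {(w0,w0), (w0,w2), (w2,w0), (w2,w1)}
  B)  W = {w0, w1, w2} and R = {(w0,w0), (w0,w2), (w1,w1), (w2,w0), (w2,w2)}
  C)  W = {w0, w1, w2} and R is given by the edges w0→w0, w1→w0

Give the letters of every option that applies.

A, C

The schema φ → NPφ is axiom B; it is valid on a frame iff R is symmetric.
(A) R is not symmetric (w2 R w1 but not w1 R w2), so the schema fails here.
(B) R is symmetric (every R-edge is matched by its reverse), so the schema is valid here.
(C) R is not symmetric (w1 R w0 but not w0 R w1), so the schema fails here.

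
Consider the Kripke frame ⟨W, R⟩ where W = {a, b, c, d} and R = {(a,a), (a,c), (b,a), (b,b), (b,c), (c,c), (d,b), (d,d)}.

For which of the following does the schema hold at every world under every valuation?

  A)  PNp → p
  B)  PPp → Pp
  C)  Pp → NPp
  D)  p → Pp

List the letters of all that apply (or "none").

R is reflexive: each world relates to itself.
R is not symmetric: a R c but not c R a.
R is not transitive: d R b and b R a but not d R a.
R is not euclidean: a R c and a R a but not c R a.
(A) the dual of axiom B: valid iff R is symmetric. R is not symmetric — not valid.
(B) PPp → Pp (the dual of axiom 4) characterises the transitive frames. R is not transitive — not valid.
(C) Pp → NPp is axiom 5; it is valid on a frame exactly when R is euclidean. R is not euclidean, so not valid.
(D) the dual of axiom T: valid iff R is reflexive. R is reflexive — valid.

D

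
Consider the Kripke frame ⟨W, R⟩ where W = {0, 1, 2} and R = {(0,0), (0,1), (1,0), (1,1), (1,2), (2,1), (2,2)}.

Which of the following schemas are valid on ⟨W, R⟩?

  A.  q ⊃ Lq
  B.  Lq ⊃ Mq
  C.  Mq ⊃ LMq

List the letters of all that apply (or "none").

B

R is not euclidean: 1 R 0 and 1 R 2 but not 0 R 2.
R is serial: every world has an R-successor.
R is not a subset of the identity: 0 R 1 with 0 ≠ 1.
(A) q ⊃ Lq (equivalent to ◇p→p) corresponds to R being a subset of the identity. Here R ⊄ identity, so not valid.
(B) Lq ⊃ Mq is axiom D, which corresponds to seriality. R is serial — valid.
(C) Mq ⊃ LMq is axiom 5; it is valid on a frame exactly when R is euclidean. R is not euclidean, so not valid.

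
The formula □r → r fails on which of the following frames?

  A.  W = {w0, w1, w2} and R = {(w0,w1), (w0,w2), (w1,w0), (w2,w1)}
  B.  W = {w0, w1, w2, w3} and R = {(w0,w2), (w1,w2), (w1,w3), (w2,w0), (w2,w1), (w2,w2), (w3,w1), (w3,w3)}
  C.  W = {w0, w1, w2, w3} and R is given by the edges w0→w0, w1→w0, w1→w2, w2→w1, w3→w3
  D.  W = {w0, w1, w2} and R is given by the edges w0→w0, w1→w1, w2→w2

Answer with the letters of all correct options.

A, B, C

The schema □r → r is axiom T; it is valid on a frame iff R is reflexive.
(A) R is not reflexive (not w0 R w0), so the schema fails here.
(B) R is not reflexive (not w0 R w0), so the schema fails here.
(C) R is not reflexive (not w1 R w1), so the schema fails here.
(D) R is reflexive (each world relates to itself), so the schema is valid here.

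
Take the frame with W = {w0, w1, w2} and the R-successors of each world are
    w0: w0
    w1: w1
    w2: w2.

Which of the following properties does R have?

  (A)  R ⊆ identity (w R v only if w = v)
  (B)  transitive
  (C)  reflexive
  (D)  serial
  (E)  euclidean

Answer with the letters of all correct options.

A, B, C, D, E

(A) ⊆ identity: every R-edge is a self-loop.
(B) transitive: R is closed under composition.
(C) reflexive: each world relates to itself.
(D) serial: every world has an R-successor.
(E) euclidean: any two R-successors of the same world are R-related.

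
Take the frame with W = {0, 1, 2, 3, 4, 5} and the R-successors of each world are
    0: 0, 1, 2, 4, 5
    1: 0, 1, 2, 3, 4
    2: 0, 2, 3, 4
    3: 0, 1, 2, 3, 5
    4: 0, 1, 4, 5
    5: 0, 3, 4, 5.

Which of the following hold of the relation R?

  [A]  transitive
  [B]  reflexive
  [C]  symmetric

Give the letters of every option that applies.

B

(A) not transitive: 0 R 1 and 1 R 3 but not 0 R 3.
(B) reflexive: each world relates to itself.
(C) not symmetric: 1 R 2 but not 2 R 1.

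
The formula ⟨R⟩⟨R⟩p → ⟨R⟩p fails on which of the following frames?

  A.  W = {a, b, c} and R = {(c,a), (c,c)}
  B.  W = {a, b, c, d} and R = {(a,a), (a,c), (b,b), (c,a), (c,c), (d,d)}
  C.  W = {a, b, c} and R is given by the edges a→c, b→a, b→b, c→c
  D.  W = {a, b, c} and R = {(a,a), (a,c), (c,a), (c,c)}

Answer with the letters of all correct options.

The schema ⟨R⟩⟨R⟩p → ⟨R⟩p is the dual of axiom 4; it is valid on a frame iff R is transitive.
(A) R is transitive (R is closed under composition), so the schema is valid here.
(B) R is transitive (R is closed under composition), so the schema is valid here.
(C) R is not transitive (b R a and a R c but not b R c), so the schema fails here.
(D) R is transitive (R is closed under composition), so the schema is valid here.

C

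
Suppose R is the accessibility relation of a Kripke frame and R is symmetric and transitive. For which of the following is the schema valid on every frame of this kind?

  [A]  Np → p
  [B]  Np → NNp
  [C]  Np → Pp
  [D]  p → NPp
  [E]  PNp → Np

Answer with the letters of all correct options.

A symmetric transitive relation is euclidean (uRv and uRw give vRu by symmetry, then vRw by transitivity).
(A) axiom T: valid iff R is reflexive. Such an R need not be reflexive — not valid.
(B) Np → NNp is axiom 4, which corresponds to transitivity. Every such R is transitive — valid.
(C) Np → Pp is axiom D; it is valid on a frame exactly when R is serial. Such an R need not be serial, so not valid.
(D) p → NPp is axiom B, which corresponds to symmetry. Every such R is symmetric — valid.
(E) PNp → Np is the dual of axiom 5, which corresponds to the euclidean property. Every such R is euclidean — valid.

B, D, E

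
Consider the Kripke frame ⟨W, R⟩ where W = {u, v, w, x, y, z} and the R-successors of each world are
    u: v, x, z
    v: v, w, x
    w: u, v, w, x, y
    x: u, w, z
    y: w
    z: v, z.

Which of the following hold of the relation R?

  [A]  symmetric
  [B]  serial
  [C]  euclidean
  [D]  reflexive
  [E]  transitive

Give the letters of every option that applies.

(A) not symmetric: u R v but not v R u.
(B) serial: every world has an R-successor.
(C) not euclidean: u R v and u R z but not v R z.
(D) not reflexive: not u R u.
(E) not transitive: u R v and v R w but not u R w.

B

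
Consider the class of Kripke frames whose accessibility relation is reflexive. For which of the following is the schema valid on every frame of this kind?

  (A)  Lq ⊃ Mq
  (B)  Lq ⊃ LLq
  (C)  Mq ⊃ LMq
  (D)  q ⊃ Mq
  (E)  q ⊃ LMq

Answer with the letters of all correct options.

A reflexive relation is serial.
(A) Lq ⊃ Mq is axiom D, which corresponds to seriality. Every such R is serial — valid.
(B) axiom 4: valid iff R is transitive. Such an R need not be transitive — not valid.
(C) Mq ⊃ LMq (axiom 5) characterises the euclidean frames. Such an R need not be euclidean — not valid.
(D) the dual of axiom T: valid iff R is reflexive. Every such R is reflexive — valid.
(E) q ⊃ LMq is axiom B, which corresponds to symmetry. Such an R need not be symmetric — not valid.

A, D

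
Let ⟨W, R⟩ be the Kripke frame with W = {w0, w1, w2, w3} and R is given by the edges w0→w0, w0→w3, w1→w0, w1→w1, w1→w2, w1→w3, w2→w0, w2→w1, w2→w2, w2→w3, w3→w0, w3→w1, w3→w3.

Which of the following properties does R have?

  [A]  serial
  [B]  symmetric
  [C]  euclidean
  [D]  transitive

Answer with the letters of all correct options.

A

(A) serial: every world has an R-successor.
(B) not symmetric: w1 R w0 but not w0 R w1.
(C) not euclidean: w1 R w0 and w1 R w1 but not w0 R w1.
(D) not transitive: w0 R w3 and w3 R w1 but not w0 R w1.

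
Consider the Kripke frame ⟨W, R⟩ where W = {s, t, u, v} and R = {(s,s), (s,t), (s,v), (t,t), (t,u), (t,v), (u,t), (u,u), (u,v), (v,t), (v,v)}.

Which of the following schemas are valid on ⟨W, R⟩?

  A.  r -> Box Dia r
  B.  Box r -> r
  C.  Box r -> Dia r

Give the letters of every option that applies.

B, C

R is reflexive: each world relates to itself.
R is not symmetric: s R t but not t R s.
R is serial: every world has an R-successor.
(A) r -> Box Dia r is axiom B; it is valid on a frame exactly when R is symmetric. R is not symmetric, so not valid.
(B) Box r -> r is axiom T; it is valid on a frame exactly when R is reflexive. R is reflexive, so valid.
(C) Box r -> Dia r is axiom D, which corresponds to seriality. R is serial — valid.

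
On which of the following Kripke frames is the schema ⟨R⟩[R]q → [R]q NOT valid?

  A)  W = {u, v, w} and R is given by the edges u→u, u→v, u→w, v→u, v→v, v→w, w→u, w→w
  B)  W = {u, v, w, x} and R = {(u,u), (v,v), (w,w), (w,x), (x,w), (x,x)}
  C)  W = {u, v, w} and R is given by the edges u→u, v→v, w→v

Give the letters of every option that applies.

A

The schema ⟨R⟩[R]q → [R]q is the dual of axiom 5; it is valid on a frame iff R is euclidean.
(A) R is not euclidean (u R w and u R v but not w R v), so the schema fails here.
(B) R is euclidean (any two R-successors of the same world are R-related), so the schema is valid here.
(C) R is euclidean (any two R-successors of the same world are R-related), so the schema is valid here.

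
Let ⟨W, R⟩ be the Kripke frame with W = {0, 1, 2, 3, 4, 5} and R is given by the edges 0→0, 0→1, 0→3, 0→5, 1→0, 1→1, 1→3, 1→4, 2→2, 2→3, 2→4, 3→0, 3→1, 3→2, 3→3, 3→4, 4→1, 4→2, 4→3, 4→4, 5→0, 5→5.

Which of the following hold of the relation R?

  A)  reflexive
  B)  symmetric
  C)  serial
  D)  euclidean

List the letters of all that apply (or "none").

(A) reflexive: each world relates to itself.
(B) symmetric: every R-edge is matched by its reverse.
(C) serial: every world has an R-successor.
(D) not euclidean: 0 R 1 and 0 R 5 but not 1 R 5.

A, B, C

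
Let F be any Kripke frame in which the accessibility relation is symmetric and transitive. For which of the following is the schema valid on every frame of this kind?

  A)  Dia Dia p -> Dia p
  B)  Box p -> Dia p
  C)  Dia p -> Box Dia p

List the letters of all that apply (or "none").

A, C

A symmetric transitive relation is euclidean (uRv and uRw give vRu by symmetry, then vRw by transitivity).
(A) Dia Dia p -> Dia p is the dual of axiom 4, which corresponds to transitivity. Every such R is transitive — valid.
(B) axiom D: valid iff R is serial. Such an R need not be serial — not valid.
(C) Dia p -> Box Dia p is axiom 5; it is valid on a frame exactly when R is euclidean. Every such R is euclidean, so valid.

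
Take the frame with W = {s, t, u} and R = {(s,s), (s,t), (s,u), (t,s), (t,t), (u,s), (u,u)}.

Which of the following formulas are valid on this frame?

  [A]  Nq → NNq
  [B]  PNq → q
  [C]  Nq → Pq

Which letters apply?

B, C

R is symmetric: every R-edge is matched by its reverse.
R is not transitive: t R s and s R u but not t R u.
R is serial: every world has an R-successor.
(A) Nq → NNq is axiom 4, which corresponds to transitivity. R is not transitive — not valid.
(B) the dual of axiom B: valid iff R is symmetric. R is symmetric — valid.
(C) Nq → Pq is axiom D; it is valid on a frame exactly when R is serial. R is serial, so valid.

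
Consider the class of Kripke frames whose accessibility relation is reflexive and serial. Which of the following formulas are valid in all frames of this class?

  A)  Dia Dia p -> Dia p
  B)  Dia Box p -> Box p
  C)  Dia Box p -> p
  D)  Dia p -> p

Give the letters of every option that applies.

none

(A) Dia Dia p -> Dia p is the dual of axiom 4; it is valid on a frame exactly when R is transitive. Such an R need not be transitive, so not valid.
(B) Dia Box p -> Box p is the dual of axiom 5; it is valid on a frame exactly when R is euclidean. Such an R need not be euclidean, so not valid.
(C) the dual of axiom B: valid iff R is symmetric. Such an R need not be symmetric — not valid.
(D) Dia p -> p is valid only on frames where every R-edge is a self-loop. Such an R need not be a subset of the identity — not valid.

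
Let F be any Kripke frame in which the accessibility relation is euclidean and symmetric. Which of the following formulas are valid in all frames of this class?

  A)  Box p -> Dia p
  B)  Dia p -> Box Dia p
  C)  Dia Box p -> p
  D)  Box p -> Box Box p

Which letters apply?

B, C, D

A symmetric euclidean relation is transitive (uRv and vRw give vRu by symmetry, then uRw by the euclidean condition, applied at v).
(A) Box p -> Dia p (axiom D) characterises the serial frames. Such an R need not be serial — not valid.
(B) axiom 5: valid iff R is euclidean. Every such R is euclidean — valid.
(C) Dia Box p -> p is the dual of axiom B, which corresponds to symmetry. Every such R is symmetric — valid.
(D) Box p -> Box Box p (axiom 4) characterises the transitive frames. Every such R is transitive — valid.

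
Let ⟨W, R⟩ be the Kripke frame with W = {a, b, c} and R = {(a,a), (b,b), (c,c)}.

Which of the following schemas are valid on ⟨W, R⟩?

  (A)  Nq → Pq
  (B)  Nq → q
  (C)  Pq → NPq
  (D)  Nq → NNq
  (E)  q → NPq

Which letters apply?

A, B, C, D, E

R is reflexive: each world relates to itself.
R is symmetric: every R-edge is matched by its reverse.
R is transitive: R is closed under composition.
R is euclidean: any two R-successors of the same world are R-related.
R is serial: every world has an R-successor.
(A) Nq → Pq is axiom D, which corresponds to seriality. R is serial — valid.
(B) Nq → q is axiom T; it is valid on a frame exactly when R is reflexive. R is reflexive, so valid.
(C) axiom 5: valid iff R is euclidean. R is euclidean — valid.
(D) Nq → NNq is axiom 4; it is valid on a frame exactly when R is transitive. R is transitive, so valid.
(E) axiom B: valid iff R is symmetric. R is symmetric — valid.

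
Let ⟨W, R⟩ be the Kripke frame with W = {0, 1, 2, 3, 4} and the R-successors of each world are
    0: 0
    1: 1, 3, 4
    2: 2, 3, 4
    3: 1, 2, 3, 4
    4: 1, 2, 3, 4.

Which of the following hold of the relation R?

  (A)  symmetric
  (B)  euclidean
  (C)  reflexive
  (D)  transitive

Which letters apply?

A, C

(A) symmetric: every R-edge is matched by its reverse.
(B) not euclidean: 3 R 1 and 3 R 2 but not 1 R 2.
(C) reflexive: each world relates to itself.
(D) not transitive: 1 R 3 and 3 R 2 but not 1 R 2.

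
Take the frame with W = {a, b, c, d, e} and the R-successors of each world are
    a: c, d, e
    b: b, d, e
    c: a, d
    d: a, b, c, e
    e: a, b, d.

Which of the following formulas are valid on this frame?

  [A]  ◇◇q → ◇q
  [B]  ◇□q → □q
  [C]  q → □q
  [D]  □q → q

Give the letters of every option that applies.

none

R is not reflexive: not a R a.
R is not transitive: a R c and c R a but not a R a.
R is not euclidean: a R c and a R e but not c R e.
R is not a subset of the identity: a R c with a ≠ c.
(A) ◇◇q → ◇q (the dual of axiom 4) characterises the transitive frames. R is not transitive — not valid.
(B) the dual of axiom 5: valid iff R is euclidean. R is not euclidean — not valid.
(C) q → □q (equivalent to ◇p→p) corresponds to R being a subset of the identity. Here R ⊄ identity, so not valid.
(D) □q → q (axiom T) characterises the reflexive frames. R is not reflexive — not valid.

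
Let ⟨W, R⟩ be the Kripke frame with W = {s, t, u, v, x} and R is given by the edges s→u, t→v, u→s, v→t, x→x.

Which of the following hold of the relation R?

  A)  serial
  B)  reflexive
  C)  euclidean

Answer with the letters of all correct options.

A

(A) serial: every world has an R-successor.
(B) not reflexive: not s R s.
(C) not euclidean: s R u and s R u but not u R u.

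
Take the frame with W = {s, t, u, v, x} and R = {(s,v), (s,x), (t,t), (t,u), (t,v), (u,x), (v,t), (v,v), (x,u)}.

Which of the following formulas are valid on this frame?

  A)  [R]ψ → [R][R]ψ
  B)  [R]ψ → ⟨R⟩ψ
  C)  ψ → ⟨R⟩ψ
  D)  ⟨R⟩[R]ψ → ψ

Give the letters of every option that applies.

B

R is not reflexive: not s R s.
R is not symmetric: s R v but not v R s.
R is not transitive: s R v and v R t but not s R t.
R is serial: every world has an R-successor.
(A) [R]ψ → [R][R]ψ (axiom 4) characterises the transitive frames. R is not transitive — not valid.
(B) [R]ψ → ⟨R⟩ψ is axiom D, which corresponds to seriality. R is serial — valid.
(C) ψ → ⟨R⟩ψ (the dual of axiom T) characterises the reflexive frames. R is not reflexive — not valid.
(D) the dual of axiom B: valid iff R is symmetric. R is not symmetric — not valid.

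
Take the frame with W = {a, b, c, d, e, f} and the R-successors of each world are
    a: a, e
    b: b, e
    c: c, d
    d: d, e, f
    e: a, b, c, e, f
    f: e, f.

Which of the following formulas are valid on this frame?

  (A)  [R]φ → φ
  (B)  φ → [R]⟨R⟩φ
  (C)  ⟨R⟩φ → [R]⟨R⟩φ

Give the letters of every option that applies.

R is reflexive: each world relates to itself.
R is not symmetric: c R d but not d R c.
R is not euclidean: c R d and c R c but not d R c.
(A) [R]φ → φ (axiom T) characterises the reflexive frames. R is reflexive — valid.
(B) φ → [R]⟨R⟩φ (axiom B) characterises the symmetric frames. R is not symmetric — not valid.
(C) ⟨R⟩φ → [R]⟨R⟩φ (axiom 5) characterises the euclidean frames. R is not euclidean — not valid.

A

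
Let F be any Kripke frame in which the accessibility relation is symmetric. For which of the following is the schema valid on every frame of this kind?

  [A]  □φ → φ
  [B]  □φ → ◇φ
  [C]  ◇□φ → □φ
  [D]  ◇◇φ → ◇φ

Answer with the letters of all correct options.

none

(A) □φ → φ (axiom T) characterises the reflexive frames. Such an R need not be reflexive — not valid.
(B) □φ → ◇φ is axiom D; it is valid on a frame exactly when R is serial. Such an R need not be serial, so not valid.
(C) ◇□φ → □φ is the dual of axiom 5, which corresponds to the euclidean property. Such an R need not be euclidean — not valid.
(D) ◇◇φ → ◇φ is the dual of axiom 4; it is valid on a frame exactly when R is transitive. Such an R need not be transitive, so not valid.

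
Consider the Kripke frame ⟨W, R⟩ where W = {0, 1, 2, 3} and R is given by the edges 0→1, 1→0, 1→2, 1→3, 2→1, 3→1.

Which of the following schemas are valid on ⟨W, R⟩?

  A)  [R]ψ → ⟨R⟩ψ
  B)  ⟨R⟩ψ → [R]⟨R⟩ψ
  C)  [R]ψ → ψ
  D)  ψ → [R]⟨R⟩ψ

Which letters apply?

A, D

R is not reflexive: not 0 R 0.
R is symmetric: every R-edge is matched by its reverse.
R is not euclidean: 1 R 0 and 1 R 2 but not 0 R 2.
R is serial: every world has an R-successor.
(A) [R]ψ → ⟨R⟩ψ (axiom D) characterises the serial frames. R is serial — valid.
(B) axiom 5: valid iff R is euclidean. R is not euclidean — not valid.
(C) axiom T: valid iff R is reflexive. R is not reflexive — not valid.
(D) ψ → [R]⟨R⟩ψ is axiom B; it is valid on a frame exactly when R is symmetric. R is symmetric, so valid.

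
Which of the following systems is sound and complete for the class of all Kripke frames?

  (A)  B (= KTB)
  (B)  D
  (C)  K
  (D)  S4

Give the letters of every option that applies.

(A) B (= KTB) is determined by the class of reflexive and symmetric frames.
(B) D is determined by the class of serial frames.
(C) K is determined by exactly this class.
(D) S4 is determined by the class of reflexive and transitive frames.

C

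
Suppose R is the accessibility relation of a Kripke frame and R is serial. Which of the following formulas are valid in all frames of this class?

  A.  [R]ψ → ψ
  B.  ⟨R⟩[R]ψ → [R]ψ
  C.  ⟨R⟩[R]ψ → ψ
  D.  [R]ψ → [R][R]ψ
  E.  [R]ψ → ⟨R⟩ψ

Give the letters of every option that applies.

E

(A) [R]ψ → ψ is axiom T; it is valid on a frame exactly when R is reflexive. Such an R need not be reflexive, so not valid.
(B) ⟨R⟩[R]ψ → [R]ψ is the dual of axiom 5, which corresponds to the euclidean property. Such an R need not be euclidean — not valid.
(C) ⟨R⟩[R]ψ → ψ is the dual of axiom B; it is valid on a frame exactly when R is symmetric. Such an R need not be symmetric, so not valid.
(D) [R]ψ → [R][R]ψ is axiom 4; it is valid on a frame exactly when R is transitive. Such an R need not be transitive, so not valid.
(E) [R]ψ → ⟨R⟩ψ is axiom D, which corresponds to seriality. Every such R is serial — valid.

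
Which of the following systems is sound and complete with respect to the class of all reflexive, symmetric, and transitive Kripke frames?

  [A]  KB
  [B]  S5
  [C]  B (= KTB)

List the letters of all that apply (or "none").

(A) KB is determined by the class of symmetric frames.
(B) S5 is determined by exactly this class.
(C) B (= KTB) is determined by the class of reflexive and symmetric frames.

B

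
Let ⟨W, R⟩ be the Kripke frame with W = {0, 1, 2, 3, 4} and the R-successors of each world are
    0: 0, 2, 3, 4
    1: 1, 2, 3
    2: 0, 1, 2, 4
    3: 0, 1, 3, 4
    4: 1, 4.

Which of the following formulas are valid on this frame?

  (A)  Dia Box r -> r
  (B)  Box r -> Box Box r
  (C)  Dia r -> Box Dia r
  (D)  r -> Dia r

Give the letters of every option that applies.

R is reflexive: each world relates to itself.
R is not symmetric: 0 R 4 but not 4 R 0.
R is not transitive: 0 R 2 and 2 R 1 but not 0 R 1.
R is not euclidean: 0 R 2 and 0 R 3 but not 2 R 3.
(A) Dia Box r -> r is the dual of axiom B; it is valid on a frame exactly when R is symmetric. R is not symmetric, so not valid.
(B) Box r -> Box Box r is axiom 4; it is valid on a frame exactly when R is transitive. R is not transitive, so not valid.
(C) axiom 5: valid iff R is euclidean. R is not euclidean — not valid.
(D) r -> Dia r is the dual of axiom T, which corresponds to reflexivity. R is reflexive — valid.

D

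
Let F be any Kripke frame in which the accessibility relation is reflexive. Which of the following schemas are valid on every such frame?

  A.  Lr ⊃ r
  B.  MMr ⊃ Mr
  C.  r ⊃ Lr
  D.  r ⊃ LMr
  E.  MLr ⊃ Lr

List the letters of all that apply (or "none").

A reflexive relation is serial.
(A) axiom T: valid iff R is reflexive. Every such R is reflexive — valid.
(B) the dual of axiom 4: valid iff R is transitive. Such an R need not be transitive — not valid.
(C) r ⊃ Lr is valid only on frames where every R-edge is a self-loop. Such an R need not be a subset of the identity — not valid.
(D) r ⊃ LMr is axiom B; it is valid on a frame exactly when R is symmetric. Such an R need not be symmetric, so not valid.
(E) MLr ⊃ Lr (the dual of axiom 5) characterises the euclidean frames. Such an R need not be euclidean — not valid.

A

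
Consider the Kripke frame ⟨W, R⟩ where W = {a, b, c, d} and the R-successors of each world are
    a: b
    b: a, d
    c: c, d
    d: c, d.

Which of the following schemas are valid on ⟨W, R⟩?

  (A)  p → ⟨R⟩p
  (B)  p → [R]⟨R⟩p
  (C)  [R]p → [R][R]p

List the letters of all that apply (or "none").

R is not reflexive: not a R a.
R is not symmetric: b R d but not d R b.
R is not transitive: a R b and b R a but not a R a.
(A) p → ⟨R⟩p is the dual of axiom T; it is valid on a frame exactly when R is reflexive. R is not reflexive, so not valid.
(B) axiom B: valid iff R is symmetric. R is not symmetric — not valid.
(C) [R]p → [R][R]p is axiom 4, which corresponds to transitivity. R is not transitive — not valid.

none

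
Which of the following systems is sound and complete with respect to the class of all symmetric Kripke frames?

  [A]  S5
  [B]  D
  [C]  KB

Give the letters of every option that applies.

(A) S5 is determined by the class of reflexive, symmetric, and transitive frames.
(B) D is determined by the class of serial frames.
(C) KB is determined by exactly this class.

C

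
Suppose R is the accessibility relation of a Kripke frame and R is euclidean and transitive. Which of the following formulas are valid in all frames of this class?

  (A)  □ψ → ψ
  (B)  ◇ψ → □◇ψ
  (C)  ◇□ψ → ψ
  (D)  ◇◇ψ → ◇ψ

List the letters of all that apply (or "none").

B, D

(A) □ψ → ψ (axiom T) characterises the reflexive frames. Such an R need not be reflexive — not valid.
(B) ◇ψ → □◇ψ is axiom 5; it is valid on a frame exactly when R is euclidean. Every such R is euclidean, so valid.
(C) ◇□ψ → ψ (the dual of axiom B) characterises the symmetric frames. Such an R need not be symmetric — not valid.
(D) ◇◇ψ → ◇ψ (the dual of axiom 4) characterises the transitive frames. Every such R is transitive — valid.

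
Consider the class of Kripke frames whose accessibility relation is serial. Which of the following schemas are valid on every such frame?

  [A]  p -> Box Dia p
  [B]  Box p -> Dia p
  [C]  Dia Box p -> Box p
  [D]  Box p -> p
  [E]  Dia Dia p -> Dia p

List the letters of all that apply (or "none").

B

(A) p -> Box Dia p is axiom B; it is valid on a frame exactly when R is symmetric. Such an R need not be symmetric, so not valid.
(B) Box p -> Dia p is axiom D; it is valid on a frame exactly when R is serial. Every such R is serial, so valid.
(C) Dia Box p -> Box p is the dual of axiom 5; it is valid on a frame exactly when R is euclidean. Such an R need not be euclidean, so not valid.
(D) Box p -> p is axiom T, which corresponds to reflexivity. Such an R need not be reflexive — not valid.
(E) the dual of axiom 4: valid iff R is transitive. Such an R need not be transitive — not valid.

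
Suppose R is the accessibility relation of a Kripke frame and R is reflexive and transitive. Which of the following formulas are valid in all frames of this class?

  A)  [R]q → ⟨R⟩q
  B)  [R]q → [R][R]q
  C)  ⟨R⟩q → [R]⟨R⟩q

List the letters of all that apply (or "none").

A, B

Reflexive relations are serial.
(A) [R]q → ⟨R⟩q is axiom D, which corresponds to seriality. Every such R is serial — valid.
(B) [R]q → [R][R]q is axiom 4, which corresponds to transitivity. Every such R is transitive — valid.
(C) ⟨R⟩q → [R]⟨R⟩q is axiom 5, which corresponds to the euclidean property. Such an R need not be euclidean — not valid.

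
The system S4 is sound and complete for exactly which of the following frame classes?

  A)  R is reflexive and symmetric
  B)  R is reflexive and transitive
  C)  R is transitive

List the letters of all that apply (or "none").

B

(A) this class determines B (= KTB), not S4.
(B) S4 is sound and complete for exactly this class.
(C) this class determines K4, not S4.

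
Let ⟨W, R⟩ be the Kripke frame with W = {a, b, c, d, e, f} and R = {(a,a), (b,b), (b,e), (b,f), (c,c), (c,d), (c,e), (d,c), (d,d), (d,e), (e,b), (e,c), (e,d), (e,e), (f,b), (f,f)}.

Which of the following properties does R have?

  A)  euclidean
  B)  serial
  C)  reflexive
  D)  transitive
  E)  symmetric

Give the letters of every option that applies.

(A) not euclidean: b R e and b R f but not e R f.
(B) serial: every world has an R-successor.
(C) reflexive: each world relates to itself.
(D) not transitive: b R e and e R c but not b R c.
(E) symmetric: every R-edge is matched by its reverse.

B, C, E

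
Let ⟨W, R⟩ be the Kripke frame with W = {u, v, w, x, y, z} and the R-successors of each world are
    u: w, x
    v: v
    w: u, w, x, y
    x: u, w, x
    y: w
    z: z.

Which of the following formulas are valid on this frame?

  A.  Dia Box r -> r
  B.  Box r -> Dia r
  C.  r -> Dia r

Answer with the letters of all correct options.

A, B

R is not reflexive: not u R u.
R is symmetric: every R-edge is matched by its reverse.
R is serial: every world has an R-successor.
(A) the dual of axiom B: valid iff R is symmetric. R is symmetric — valid.
(B) Box r -> Dia r is axiom D; it is valid on a frame exactly when R is serial. R is serial, so valid.
(C) r -> Dia r (the dual of axiom T) characterises the reflexive frames. R is not reflexive — not valid.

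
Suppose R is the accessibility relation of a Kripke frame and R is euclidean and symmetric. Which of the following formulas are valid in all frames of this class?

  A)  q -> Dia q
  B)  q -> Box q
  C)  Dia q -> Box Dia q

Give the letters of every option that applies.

C

A symmetric euclidean relation is transitive (uRv and vRw give vRu by symmetry, then uRw by the euclidean condition, applied at v).
(A) the dual of axiom T: valid iff R is reflexive. Such an R need not be reflexive — not valid.
(B) q -> Box q is equivalent to ◇p→p; it holds exactly when R ⊆ identity. Such an R need not be a subset of the identity — not valid.
(C) Dia q -> Box Dia q is axiom 5; it is valid on a frame exactly when R is euclidean. Every such R is euclidean, so valid.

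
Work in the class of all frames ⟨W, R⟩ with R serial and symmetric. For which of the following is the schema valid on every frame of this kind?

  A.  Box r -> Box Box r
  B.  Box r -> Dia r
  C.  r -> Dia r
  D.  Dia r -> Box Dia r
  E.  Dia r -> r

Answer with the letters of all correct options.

B

(A) axiom 4: valid iff R is transitive. Such an R need not be transitive — not valid.
(B) Box r -> Dia r (axiom D) characterises the serial frames. Every such R is serial — valid.
(C) r -> Dia r is the dual of axiom T; it is valid on a frame exactly when R is reflexive. Such an R need not be reflexive, so not valid.
(D) axiom 5: valid iff R is euclidean. Such an R need not be euclidean — not valid.
(E) Dia r -> r (the converse of T) corresponds to R being a subset of the identity. Such an R need not be a subset of the identity, so not valid.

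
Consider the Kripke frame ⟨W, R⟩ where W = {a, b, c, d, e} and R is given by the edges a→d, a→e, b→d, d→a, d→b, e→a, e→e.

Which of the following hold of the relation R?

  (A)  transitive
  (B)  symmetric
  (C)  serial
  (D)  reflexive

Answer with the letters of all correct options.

B

(A) not transitive: a R d and d R a but not a R a.
(B) symmetric: every R-edge is matched by its reverse.
(C) not serial: c has no R-successor.
(D) not reflexive: not a R a.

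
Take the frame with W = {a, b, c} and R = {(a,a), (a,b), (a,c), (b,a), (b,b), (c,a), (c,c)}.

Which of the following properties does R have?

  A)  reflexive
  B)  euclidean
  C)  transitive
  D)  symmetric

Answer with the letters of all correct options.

(A) reflexive: each world relates to itself.
(B) not euclidean: a R b and a R c but not b R c.
(C) not transitive: b R a and a R c but not b R c.
(D) symmetric: every R-edge is matched by its reverse.

A, D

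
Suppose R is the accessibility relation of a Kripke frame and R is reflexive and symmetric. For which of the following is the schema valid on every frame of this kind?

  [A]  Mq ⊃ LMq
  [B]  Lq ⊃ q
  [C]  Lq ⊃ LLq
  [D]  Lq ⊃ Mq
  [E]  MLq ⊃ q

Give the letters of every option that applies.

Reflexive relations are serial.
(A) Mq ⊃ LMq (axiom 5) characterises the euclidean frames. Such an R need not be euclidean — not valid.
(B) Lq ⊃ q is axiom T; it is valid on a frame exactly when R is reflexive. Every such R is reflexive, so valid.
(C) Lq ⊃ LLq (axiom 4) characterises the transitive frames. Such an R need not be transitive — not valid.
(D) Lq ⊃ Mq is axiom D, which corresponds to seriality. Every such R is serial — valid.
(E) MLq ⊃ q is the dual of axiom B; it is valid on a frame exactly when R is symmetric. Every such R is symmetric, so valid.

B, D, E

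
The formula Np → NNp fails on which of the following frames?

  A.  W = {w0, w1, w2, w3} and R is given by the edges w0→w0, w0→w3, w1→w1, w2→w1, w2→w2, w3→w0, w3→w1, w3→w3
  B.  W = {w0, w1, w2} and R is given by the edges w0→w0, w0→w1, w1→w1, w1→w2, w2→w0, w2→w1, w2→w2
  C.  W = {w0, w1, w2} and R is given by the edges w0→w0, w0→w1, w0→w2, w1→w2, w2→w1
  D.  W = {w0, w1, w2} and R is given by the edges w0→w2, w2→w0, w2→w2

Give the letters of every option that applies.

The schema Np → NNp is axiom 4; it is valid on a frame iff R is transitive.
(A) R is not transitive (w0 R w3 and w3 R w1 but not w0 R w1), so the schema fails here.
(B) R is not transitive (w0 R w1 and w1 R w2 but not w0 R w2), so the schema fails here.
(C) R is not transitive (w1 R w2 and w2 R w1 but not w1 R w1), so the schema fails here.
(D) R is not transitive (w0 R w2 and w2 R w0 but not w0 R w0), so the schema fails here.

A, B, C, D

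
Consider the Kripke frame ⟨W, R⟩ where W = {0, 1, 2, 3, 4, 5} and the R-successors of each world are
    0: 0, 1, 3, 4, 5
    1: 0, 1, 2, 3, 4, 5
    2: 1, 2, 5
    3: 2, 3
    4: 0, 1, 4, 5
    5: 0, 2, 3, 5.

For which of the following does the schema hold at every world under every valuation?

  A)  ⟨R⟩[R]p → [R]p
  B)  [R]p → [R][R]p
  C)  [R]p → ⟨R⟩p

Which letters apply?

C

R is not transitive: 0 R 1 and 1 R 2 but not 0 R 2.
R is not euclidean: 0 R 3 and 0 R 0 but not 3 R 0.
R is serial: every world has an R-successor.
(A) ⟨R⟩[R]p → [R]p is the dual of axiom 5, which corresponds to the euclidean property. R is not euclidean — not valid.
(B) [R]p → [R][R]p is axiom 4; it is valid on a frame exactly when R is transitive. R is not transitive, so not valid.
(C) [R]p → ⟨R⟩p (axiom D) characterises the serial frames. R is serial — valid.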